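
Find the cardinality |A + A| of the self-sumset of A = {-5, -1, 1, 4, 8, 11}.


A + A = {a + a' : a, a' ∈ A}; |A| = 6.
General bounds: 2|A| - 1 ≤ |A + A| ≤ |A|(|A|+1)/2, i.e. 11 ≤ |A + A| ≤ 21.
Lower bound 2|A|-1 is attained iff A is an arithmetic progression.
Enumerate sums a + a' for a ≤ a' (symmetric, so this suffices):
a = -5: -5+-5=-10, -5+-1=-6, -5+1=-4, -5+4=-1, -5+8=3, -5+11=6
a = -1: -1+-1=-2, -1+1=0, -1+4=3, -1+8=7, -1+11=10
a = 1: 1+1=2, 1+4=5, 1+8=9, 1+11=12
a = 4: 4+4=8, 4+8=12, 4+11=15
a = 8: 8+8=16, 8+11=19
a = 11: 11+11=22
Distinct sums: {-10, -6, -4, -2, -1, 0, 2, 3, 5, 6, 7, 8, 9, 10, 12, 15, 16, 19, 22}
|A + A| = 19

|A + A| = 19


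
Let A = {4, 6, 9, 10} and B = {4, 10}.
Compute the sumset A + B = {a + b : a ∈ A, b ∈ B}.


A + B = {a + b : a ∈ A, b ∈ B}.
Enumerate all |A|·|B| = 4·2 = 8 pairs (a, b) and collect distinct sums.
a = 4: 4+4=8, 4+10=14
a = 6: 6+4=10, 6+10=16
a = 9: 9+4=13, 9+10=19
a = 10: 10+4=14, 10+10=20
Collecting distinct sums: A + B = {8, 10, 13, 14, 16, 19, 20}
|A + B| = 7

A + B = {8, 10, 13, 14, 16, 19, 20}


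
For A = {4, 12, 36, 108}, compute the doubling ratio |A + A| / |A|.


|A| = 4.
Compute A + A by enumerating all 16 pairs.
A + A = {8, 16, 24, 40, 48, 72, 112, 120, 144, 216}, so |A + A| = 10.
K = |A + A| / |A| = 10/4 = 5/2 ≈ 2.5000.
Reference: AP of size 4 gives K = 7/4 ≈ 1.7500; a fully generic set of size 4 gives K ≈ 2.5000.

|A| = 4, |A + A| = 10, K = 10/4 = 5/2.


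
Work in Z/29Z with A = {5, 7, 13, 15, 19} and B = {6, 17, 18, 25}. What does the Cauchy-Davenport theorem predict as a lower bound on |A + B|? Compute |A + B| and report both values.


Cauchy-Davenport: |A + B| ≥ min(p, |A| + |B| - 1) for A, B nonempty in Z/pZ.
|A| = 5, |B| = 4, p = 29.
CD lower bound = min(29, 5 + 4 - 1) = min(29, 8) = 8.
Compute A + B mod 29 directly:
a = 5: 5+6=11, 5+17=22, 5+18=23, 5+25=1
a = 7: 7+6=13, 7+17=24, 7+18=25, 7+25=3
a = 13: 13+6=19, 13+17=1, 13+18=2, 13+25=9
a = 15: 15+6=21, 15+17=3, 15+18=4, 15+25=11
a = 19: 19+6=25, 19+17=7, 19+18=8, 19+25=15
A + B = {1, 2, 3, 4, 7, 8, 9, 11, 13, 15, 19, 21, 22, 23, 24, 25}, so |A + B| = 16.
Verify: 16 ≥ 8? Yes ✓.

CD lower bound = 8, actual |A + B| = 16.


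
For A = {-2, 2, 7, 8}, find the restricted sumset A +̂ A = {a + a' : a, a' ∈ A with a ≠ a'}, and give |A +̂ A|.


Restricted sumset: A +̂ A = {a + a' : a ∈ A, a' ∈ A, a ≠ a'}.
Equivalently, take A + A and drop any sum 2a that is achievable ONLY as a + a for a ∈ A (i.e. sums representable only with equal summands).
Enumerate pairs (a, a') with a < a' (symmetric, so each unordered pair gives one sum; this covers all a ≠ a'):
  -2 + 2 = 0
  -2 + 7 = 5
  -2 + 8 = 6
  2 + 7 = 9
  2 + 8 = 10
  7 + 8 = 15
Collected distinct sums: {0, 5, 6, 9, 10, 15}
|A +̂ A| = 6
(Reference bound: |A +̂ A| ≥ 2|A| - 3 for |A| ≥ 2, with |A| = 4 giving ≥ 5.)

|A +̂ A| = 6


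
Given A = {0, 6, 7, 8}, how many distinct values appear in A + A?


A + A = {a + a' : a, a' ∈ A}; |A| = 4.
General bounds: 2|A| - 1 ≤ |A + A| ≤ |A|(|A|+1)/2, i.e. 7 ≤ |A + A| ≤ 10.
Lower bound 2|A|-1 is attained iff A is an arithmetic progression.
Enumerate sums a + a' for a ≤ a' (symmetric, so this suffices):
a = 0: 0+0=0, 0+6=6, 0+7=7, 0+8=8
a = 6: 6+6=12, 6+7=13, 6+8=14
a = 7: 7+7=14, 7+8=15
a = 8: 8+8=16
Distinct sums: {0, 6, 7, 8, 12, 13, 14, 15, 16}
|A + A| = 9

|A + A| = 9


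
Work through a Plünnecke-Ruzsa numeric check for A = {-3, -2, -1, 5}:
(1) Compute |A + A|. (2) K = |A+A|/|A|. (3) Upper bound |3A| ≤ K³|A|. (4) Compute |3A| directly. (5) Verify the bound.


|A| = 4.
Step 1: Compute A + A by enumerating all 16 pairs.
A + A = {-6, -5, -4, -3, -2, 2, 3, 4, 10}, so |A + A| = 9.
Step 2: Doubling constant K = |A + A|/|A| = 9/4 = 9/4 ≈ 2.2500.
Step 3: Plünnecke-Ruzsa gives |3A| ≤ K³·|A| = (2.2500)³ · 4 ≈ 45.5625.
Step 4: Compute 3A = A + A + A directly by enumerating all triples (a,b,c) ∈ A³; |3A| = 16.
Step 5: Check 16 ≤ 45.5625? Yes ✓.

K = 9/4, Plünnecke-Ruzsa bound K³|A| ≈ 45.5625, |3A| = 16, inequality holds.


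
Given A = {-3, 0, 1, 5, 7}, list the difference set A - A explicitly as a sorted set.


A - A = {a - a' : a, a' ∈ A}.
Compute a - a' for each ordered pair (a, a'):
a = -3: -3--3=0, -3-0=-3, -3-1=-4, -3-5=-8, -3-7=-10
a = 0: 0--3=3, 0-0=0, 0-1=-1, 0-5=-5, 0-7=-7
a = 1: 1--3=4, 1-0=1, 1-1=0, 1-5=-4, 1-7=-6
a = 5: 5--3=8, 5-0=5, 5-1=4, 5-5=0, 5-7=-2
a = 7: 7--3=10, 7-0=7, 7-1=6, 7-5=2, 7-7=0
Collecting distinct values (and noting 0 appears from a-a):
A - A = {-10, -8, -7, -6, -5, -4, -3, -2, -1, 0, 1, 2, 3, 4, 5, 6, 7, 8, 10}
|A - A| = 19

A - A = {-10, -8, -7, -6, -5, -4, -3, -2, -1, 0, 1, 2, 3, 4, 5, 6, 7, 8, 10}


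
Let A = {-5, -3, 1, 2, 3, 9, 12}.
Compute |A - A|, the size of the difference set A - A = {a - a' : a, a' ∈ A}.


A - A = {a - a' : a, a' ∈ A}; |A| = 7.
Bounds: 2|A|-1 ≤ |A - A| ≤ |A|² - |A| + 1, i.e. 13 ≤ |A - A| ≤ 43.
Note: 0 ∈ A - A always (from a - a). The set is symmetric: if d ∈ A - A then -d ∈ A - A.
Enumerate nonzero differences d = a - a' with a > a' (then include -d):
Positive differences: {1, 2, 3, 4, 5, 6, 7, 8, 9, 10, 11, 12, 14, 15, 17}
Full difference set: {0} ∪ (positive diffs) ∪ (negative diffs).
|A - A| = 1 + 2·15 = 31 (matches direct enumeration: 31).

|A - A| = 31


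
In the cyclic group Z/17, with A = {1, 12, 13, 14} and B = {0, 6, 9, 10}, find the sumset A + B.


Work in Z/17Z: reduce every sum a + b modulo 17.
Enumerate all 16 pairs:
a = 1: 1+0=1, 1+6=7, 1+9=10, 1+10=11
a = 12: 12+0=12, 12+6=1, 12+9=4, 12+10=5
a = 13: 13+0=13, 13+6=2, 13+9=5, 13+10=6
a = 14: 14+0=14, 14+6=3, 14+9=6, 14+10=7
Distinct residues collected: {1, 2, 3, 4, 5, 6, 7, 10, 11, 12, 13, 14}
|A + B| = 12 (out of 17 total residues).

A + B = {1, 2, 3, 4, 5, 6, 7, 10, 11, 12, 13, 14}


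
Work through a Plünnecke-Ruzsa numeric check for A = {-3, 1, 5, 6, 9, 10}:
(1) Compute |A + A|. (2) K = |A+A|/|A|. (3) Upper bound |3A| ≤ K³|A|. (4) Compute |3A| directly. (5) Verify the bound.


|A| = 6.
Step 1: Compute A + A by enumerating all 36 pairs.
A + A = {-6, -2, 2, 3, 6, 7, 10, 11, 12, 14, 15, 16, 18, 19, 20}, so |A + A| = 15.
Step 2: Doubling constant K = |A + A|/|A| = 15/6 = 15/6 ≈ 2.5000.
Step 3: Plünnecke-Ruzsa gives |3A| ≤ K³·|A| = (2.5000)³ · 6 ≈ 93.7500.
Step 4: Compute 3A = A + A + A directly by enumerating all triples (a,b,c) ∈ A³; |3A| = 28.
Step 5: Check 28 ≤ 93.7500? Yes ✓.

K = 15/6, Plünnecke-Ruzsa bound K³|A| ≈ 93.7500, |3A| = 28, inequality holds.


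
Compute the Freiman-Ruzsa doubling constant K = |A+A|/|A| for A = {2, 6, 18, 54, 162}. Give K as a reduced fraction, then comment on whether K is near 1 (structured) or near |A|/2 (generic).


|A| = 5.
Compute A + A by enumerating all 25 pairs.
A + A = {4, 8, 12, 20, 24, 36, 56, 60, 72, 108, 164, 168, 180, 216, 324}, so |A + A| = 15.
K = |A + A| / |A| = 15/5 = 3/1 ≈ 3.0000.
Reference: AP of size 5 gives K = 9/5 ≈ 1.8000; a fully generic set of size 5 gives K ≈ 3.0000.

|A| = 5, |A + A| = 15, K = 15/5 = 3/1.


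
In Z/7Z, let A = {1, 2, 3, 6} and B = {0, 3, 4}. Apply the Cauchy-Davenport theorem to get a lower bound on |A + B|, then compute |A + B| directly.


Cauchy-Davenport: |A + B| ≥ min(p, |A| + |B| - 1) for A, B nonempty in Z/pZ.
|A| = 4, |B| = 3, p = 7.
CD lower bound = min(7, 4 + 3 - 1) = min(7, 6) = 6.
Compute A + B mod 7 directly:
a = 1: 1+0=1, 1+3=4, 1+4=5
a = 2: 2+0=2, 2+3=5, 2+4=6
a = 3: 3+0=3, 3+3=6, 3+4=0
a = 6: 6+0=6, 6+3=2, 6+4=3
A + B = {0, 1, 2, 3, 4, 5, 6}, so |A + B| = 7.
Verify: 7 ≥ 6? Yes ✓.

CD lower bound = 6, actual |A + B| = 7.


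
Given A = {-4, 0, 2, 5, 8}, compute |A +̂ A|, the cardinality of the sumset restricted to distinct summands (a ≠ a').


Restricted sumset: A +̂ A = {a + a' : a ∈ A, a' ∈ A, a ≠ a'}.
Equivalently, take A + A and drop any sum 2a that is achievable ONLY as a + a for a ∈ A (i.e. sums representable only with equal summands).
Enumerate pairs (a, a') with a < a' (symmetric, so each unordered pair gives one sum; this covers all a ≠ a'):
  -4 + 0 = -4
  -4 + 2 = -2
  -4 + 5 = 1
  -4 + 8 = 4
  0 + 2 = 2
  0 + 5 = 5
  0 + 8 = 8
  2 + 5 = 7
  2 + 8 = 10
  5 + 8 = 13
Collected distinct sums: {-4, -2, 1, 2, 4, 5, 7, 8, 10, 13}
|A +̂ A| = 10
(Reference bound: |A +̂ A| ≥ 2|A| - 3 for |A| ≥ 2, with |A| = 5 giving ≥ 7.)

|A +̂ A| = 10


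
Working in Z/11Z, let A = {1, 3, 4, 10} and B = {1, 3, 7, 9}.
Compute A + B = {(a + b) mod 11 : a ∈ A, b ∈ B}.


Work in Z/11Z: reduce every sum a + b modulo 11.
Enumerate all 16 pairs:
a = 1: 1+1=2, 1+3=4, 1+7=8, 1+9=10
a = 3: 3+1=4, 3+3=6, 3+7=10, 3+9=1
a = 4: 4+1=5, 4+3=7, 4+7=0, 4+9=2
a = 10: 10+1=0, 10+3=2, 10+7=6, 10+9=8
Distinct residues collected: {0, 1, 2, 4, 5, 6, 7, 8, 10}
|A + B| = 9 (out of 11 total residues).

A + B = {0, 1, 2, 4, 5, 6, 7, 8, 10}


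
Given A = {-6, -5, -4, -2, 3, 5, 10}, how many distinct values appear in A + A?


A + A = {a + a' : a, a' ∈ A}; |A| = 7.
General bounds: 2|A| - 1 ≤ |A + A| ≤ |A|(|A|+1)/2, i.e. 13 ≤ |A + A| ≤ 28.
Lower bound 2|A|-1 is attained iff A is an arithmetic progression.
Enumerate sums a + a' for a ≤ a' (symmetric, so this suffices):
a = -6: -6+-6=-12, -6+-5=-11, -6+-4=-10, -6+-2=-8, -6+3=-3, -6+5=-1, -6+10=4
a = -5: -5+-5=-10, -5+-4=-9, -5+-2=-7, -5+3=-2, -5+5=0, -5+10=5
a = -4: -4+-4=-8, -4+-2=-6, -4+3=-1, -4+5=1, -4+10=6
a = -2: -2+-2=-4, -2+3=1, -2+5=3, -2+10=8
a = 3: 3+3=6, 3+5=8, 3+10=13
a = 5: 5+5=10, 5+10=15
a = 10: 10+10=20
Distinct sums: {-12, -11, -10, -9, -8, -7, -6, -4, -3, -2, -1, 0, 1, 3, 4, 5, 6, 8, 10, 13, 15, 20}
|A + A| = 22

|A + A| = 22


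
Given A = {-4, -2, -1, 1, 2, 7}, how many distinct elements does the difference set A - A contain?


A - A = {a - a' : a, a' ∈ A}; |A| = 6.
Bounds: 2|A|-1 ≤ |A - A| ≤ |A|² - |A| + 1, i.e. 11 ≤ |A - A| ≤ 31.
Note: 0 ∈ A - A always (from a - a). The set is symmetric: if d ∈ A - A then -d ∈ A - A.
Enumerate nonzero differences d = a - a' with a > a' (then include -d):
Positive differences: {1, 2, 3, 4, 5, 6, 8, 9, 11}
Full difference set: {0} ∪ (positive diffs) ∪ (negative diffs).
|A - A| = 1 + 2·9 = 19 (matches direct enumeration: 19).

|A - A| = 19


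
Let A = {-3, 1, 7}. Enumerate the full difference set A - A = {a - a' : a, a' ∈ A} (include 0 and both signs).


A - A = {a - a' : a, a' ∈ A}.
Compute a - a' for each ordered pair (a, a'):
a = -3: -3--3=0, -3-1=-4, -3-7=-10
a = 1: 1--3=4, 1-1=0, 1-7=-6
a = 7: 7--3=10, 7-1=6, 7-7=0
Collecting distinct values (and noting 0 appears from a-a):
A - A = {-10, -6, -4, 0, 4, 6, 10}
|A - A| = 7

A - A = {-10, -6, -4, 0, 4, 6, 10}


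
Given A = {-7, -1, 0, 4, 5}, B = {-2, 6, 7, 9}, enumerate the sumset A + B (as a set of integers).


A + B = {a + b : a ∈ A, b ∈ B}.
Enumerate all |A|·|B| = 5·4 = 20 pairs (a, b) and collect distinct sums.
a = -7: -7+-2=-9, -7+6=-1, -7+7=0, -7+9=2
a = -1: -1+-2=-3, -1+6=5, -1+7=6, -1+9=8
a = 0: 0+-2=-2, 0+6=6, 0+7=7, 0+9=9
a = 4: 4+-2=2, 4+6=10, 4+7=11, 4+9=13
a = 5: 5+-2=3, 5+6=11, 5+7=12, 5+9=14
Collecting distinct sums: A + B = {-9, -3, -2, -1, 0, 2, 3, 5, 6, 7, 8, 9, 10, 11, 12, 13, 14}
|A + B| = 17

A + B = {-9, -3, -2, -1, 0, 2, 3, 5, 6, 7, 8, 9, 10, 11, 12, 13, 14}


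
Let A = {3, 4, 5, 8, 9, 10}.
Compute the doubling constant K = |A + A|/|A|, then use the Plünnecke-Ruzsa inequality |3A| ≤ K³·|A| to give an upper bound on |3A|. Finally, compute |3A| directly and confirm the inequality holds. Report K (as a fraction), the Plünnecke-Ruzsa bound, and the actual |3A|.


|A| = 6.
Step 1: Compute A + A by enumerating all 36 pairs.
A + A = {6, 7, 8, 9, 10, 11, 12, 13, 14, 15, 16, 17, 18, 19, 20}, so |A + A| = 15.
Step 2: Doubling constant K = |A + A|/|A| = 15/6 = 15/6 ≈ 2.5000.
Step 3: Plünnecke-Ruzsa gives |3A| ≤ K³·|A| = (2.5000)³ · 6 ≈ 93.7500.
Step 4: Compute 3A = A + A + A directly by enumerating all triples (a,b,c) ∈ A³; |3A| = 22.
Step 5: Check 22 ≤ 93.7500? Yes ✓.

K = 15/6, Plünnecke-Ruzsa bound K³|A| ≈ 93.7500, |3A| = 22, inequality holds.


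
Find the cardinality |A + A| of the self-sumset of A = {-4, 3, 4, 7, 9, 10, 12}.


A + A = {a + a' : a, a' ∈ A}; |A| = 7.
General bounds: 2|A| - 1 ≤ |A + A| ≤ |A|(|A|+1)/2, i.e. 13 ≤ |A + A| ≤ 28.
Lower bound 2|A|-1 is attained iff A is an arithmetic progression.
Enumerate sums a + a' for a ≤ a' (symmetric, so this suffices):
a = -4: -4+-4=-8, -4+3=-1, -4+4=0, -4+7=3, -4+9=5, -4+10=6, -4+12=8
a = 3: 3+3=6, 3+4=7, 3+7=10, 3+9=12, 3+10=13, 3+12=15
a = 4: 4+4=8, 4+7=11, 4+9=13, 4+10=14, 4+12=16
a = 7: 7+7=14, 7+9=16, 7+10=17, 7+12=19
a = 9: 9+9=18, 9+10=19, 9+12=21
a = 10: 10+10=20, 10+12=22
a = 12: 12+12=24
Distinct sums: {-8, -1, 0, 3, 5, 6, 7, 8, 10, 11, 12, 13, 14, 15, 16, 17, 18, 19, 20, 21, 22, 24}
|A + A| = 22

|A + A| = 22


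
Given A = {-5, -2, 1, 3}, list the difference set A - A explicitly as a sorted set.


A - A = {a - a' : a, a' ∈ A}.
Compute a - a' for each ordered pair (a, a'):
a = -5: -5--5=0, -5--2=-3, -5-1=-6, -5-3=-8
a = -2: -2--5=3, -2--2=0, -2-1=-3, -2-3=-5
a = 1: 1--5=6, 1--2=3, 1-1=0, 1-3=-2
a = 3: 3--5=8, 3--2=5, 3-1=2, 3-3=0
Collecting distinct values (and noting 0 appears from a-a):
A - A = {-8, -6, -5, -3, -2, 0, 2, 3, 5, 6, 8}
|A - A| = 11

A - A = {-8, -6, -5, -3, -2, 0, 2, 3, 5, 6, 8}


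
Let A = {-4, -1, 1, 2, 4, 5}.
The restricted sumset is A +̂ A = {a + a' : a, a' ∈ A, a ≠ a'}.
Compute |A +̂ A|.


Restricted sumset: A +̂ A = {a + a' : a ∈ A, a' ∈ A, a ≠ a'}.
Equivalently, take A + A and drop any sum 2a that is achievable ONLY as a + a for a ∈ A (i.e. sums representable only with equal summands).
Enumerate pairs (a, a') with a < a' (symmetric, so each unordered pair gives one sum; this covers all a ≠ a'):
  -4 + -1 = -5
  -4 + 1 = -3
  -4 + 2 = -2
  -4 + 4 = 0
  -4 + 5 = 1
  -1 + 1 = 0
  -1 + 2 = 1
  -1 + 4 = 3
  -1 + 5 = 4
  1 + 2 = 3
  1 + 4 = 5
  1 + 5 = 6
  2 + 4 = 6
  2 + 5 = 7
  4 + 5 = 9
Collected distinct sums: {-5, -3, -2, 0, 1, 3, 4, 5, 6, 7, 9}
|A +̂ A| = 11
(Reference bound: |A +̂ A| ≥ 2|A| - 3 for |A| ≥ 2, with |A| = 6 giving ≥ 9.)

|A +̂ A| = 11


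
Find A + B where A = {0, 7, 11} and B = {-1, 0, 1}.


A + B = {a + b : a ∈ A, b ∈ B}.
Enumerate all |A|·|B| = 3·3 = 9 pairs (a, b) and collect distinct sums.
a = 0: 0+-1=-1, 0+0=0, 0+1=1
a = 7: 7+-1=6, 7+0=7, 7+1=8
a = 11: 11+-1=10, 11+0=11, 11+1=12
Collecting distinct sums: A + B = {-1, 0, 1, 6, 7, 8, 10, 11, 12}
|A + B| = 9

A + B = {-1, 0, 1, 6, 7, 8, 10, 11, 12}


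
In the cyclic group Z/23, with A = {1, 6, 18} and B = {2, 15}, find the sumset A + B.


Work in Z/23Z: reduce every sum a + b modulo 23.
Enumerate all 6 pairs:
a = 1: 1+2=3, 1+15=16
a = 6: 6+2=8, 6+15=21
a = 18: 18+2=20, 18+15=10
Distinct residues collected: {3, 8, 10, 16, 20, 21}
|A + B| = 6 (out of 23 total residues).

A + B = {3, 8, 10, 16, 20, 21}


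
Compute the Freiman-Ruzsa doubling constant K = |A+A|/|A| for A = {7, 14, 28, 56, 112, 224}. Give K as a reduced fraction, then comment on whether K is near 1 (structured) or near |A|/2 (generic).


|A| = 6.
Compute A + A by enumerating all 36 pairs.
A + A = {14, 21, 28, 35, 42, 56, 63, 70, 84, 112, 119, 126, 140, 168, 224, 231, 238, 252, 280, 336, 448}, so |A + A| = 21.
K = |A + A| / |A| = 21/6 = 7/2 ≈ 3.5000.
Reference: AP of size 6 gives K = 11/6 ≈ 1.8333; a fully generic set of size 6 gives K ≈ 3.5000.

|A| = 6, |A + A| = 21, K = 21/6 = 7/2.


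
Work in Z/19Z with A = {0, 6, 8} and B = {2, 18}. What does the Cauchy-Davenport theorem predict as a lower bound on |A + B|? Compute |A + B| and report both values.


Cauchy-Davenport: |A + B| ≥ min(p, |A| + |B| - 1) for A, B nonempty in Z/pZ.
|A| = 3, |B| = 2, p = 19.
CD lower bound = min(19, 3 + 2 - 1) = min(19, 4) = 4.
Compute A + B mod 19 directly:
a = 0: 0+2=2, 0+18=18
a = 6: 6+2=8, 6+18=5
a = 8: 8+2=10, 8+18=7
A + B = {2, 5, 7, 8, 10, 18}, so |A + B| = 6.
Verify: 6 ≥ 4? Yes ✓.

CD lower bound = 4, actual |A + B| = 6.


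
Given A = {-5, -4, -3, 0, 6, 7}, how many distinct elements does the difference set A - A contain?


A - A = {a - a' : a, a' ∈ A}; |A| = 6.
Bounds: 2|A|-1 ≤ |A - A| ≤ |A|² - |A| + 1, i.e. 11 ≤ |A - A| ≤ 31.
Note: 0 ∈ A - A always (from a - a). The set is symmetric: if d ∈ A - A then -d ∈ A - A.
Enumerate nonzero differences d = a - a' with a > a' (then include -d):
Positive differences: {1, 2, 3, 4, 5, 6, 7, 9, 10, 11, 12}
Full difference set: {0} ∪ (positive diffs) ∪ (negative diffs).
|A - A| = 1 + 2·11 = 23 (matches direct enumeration: 23).

|A - A| = 23


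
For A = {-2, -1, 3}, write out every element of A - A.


A - A = {a - a' : a, a' ∈ A}.
Compute a - a' for each ordered pair (a, a'):
a = -2: -2--2=0, -2--1=-1, -2-3=-5
a = -1: -1--2=1, -1--1=0, -1-3=-4
a = 3: 3--2=5, 3--1=4, 3-3=0
Collecting distinct values (and noting 0 appears from a-a):
A - A = {-5, -4, -1, 0, 1, 4, 5}
|A - A| = 7

A - A = {-5, -4, -1, 0, 1, 4, 5}


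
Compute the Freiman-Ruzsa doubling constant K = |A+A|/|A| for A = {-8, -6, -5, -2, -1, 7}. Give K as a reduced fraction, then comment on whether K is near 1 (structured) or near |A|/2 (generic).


|A| = 6.
Compute A + A by enumerating all 36 pairs.
A + A = {-16, -14, -13, -12, -11, -10, -9, -8, -7, -6, -4, -3, -2, -1, 1, 2, 5, 6, 14}, so |A + A| = 19.
K = |A + A| / |A| = 19/6 (already in lowest terms) ≈ 3.1667.
Reference: AP of size 6 gives K = 11/6 ≈ 1.8333; a fully generic set of size 6 gives K ≈ 3.5000.

|A| = 6, |A + A| = 19, K = 19/6.


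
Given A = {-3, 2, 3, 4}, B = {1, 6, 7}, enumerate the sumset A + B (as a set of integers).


A + B = {a + b : a ∈ A, b ∈ B}.
Enumerate all |A|·|B| = 4·3 = 12 pairs (a, b) and collect distinct sums.
a = -3: -3+1=-2, -3+6=3, -3+7=4
a = 2: 2+1=3, 2+6=8, 2+7=9
a = 3: 3+1=4, 3+6=9, 3+7=10
a = 4: 4+1=5, 4+6=10, 4+7=11
Collecting distinct sums: A + B = {-2, 3, 4, 5, 8, 9, 10, 11}
|A + B| = 8

A + B = {-2, 3, 4, 5, 8, 9, 10, 11}


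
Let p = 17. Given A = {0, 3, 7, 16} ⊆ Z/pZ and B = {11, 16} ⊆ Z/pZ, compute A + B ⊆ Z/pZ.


Work in Z/17Z: reduce every sum a + b modulo 17.
Enumerate all 8 pairs:
a = 0: 0+11=11, 0+16=16
a = 3: 3+11=14, 3+16=2
a = 7: 7+11=1, 7+16=6
a = 16: 16+11=10, 16+16=15
Distinct residues collected: {1, 2, 6, 10, 11, 14, 15, 16}
|A + B| = 8 (out of 17 total residues).

A + B = {1, 2, 6, 10, 11, 14, 15, 16}


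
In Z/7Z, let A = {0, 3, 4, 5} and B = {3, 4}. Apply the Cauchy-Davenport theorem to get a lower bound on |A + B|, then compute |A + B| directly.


Cauchy-Davenport: |A + B| ≥ min(p, |A| + |B| - 1) for A, B nonempty in Z/pZ.
|A| = 4, |B| = 2, p = 7.
CD lower bound = min(7, 4 + 2 - 1) = min(7, 5) = 5.
Compute A + B mod 7 directly:
a = 0: 0+3=3, 0+4=4
a = 3: 3+3=6, 3+4=0
a = 4: 4+3=0, 4+4=1
a = 5: 5+3=1, 5+4=2
A + B = {0, 1, 2, 3, 4, 6}, so |A + B| = 6.
Verify: 6 ≥ 5? Yes ✓.

CD lower bound = 5, actual |A + B| = 6.


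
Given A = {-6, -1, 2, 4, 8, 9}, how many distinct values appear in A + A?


A + A = {a + a' : a, a' ∈ A}; |A| = 6.
General bounds: 2|A| - 1 ≤ |A + A| ≤ |A|(|A|+1)/2, i.e. 11 ≤ |A + A| ≤ 21.
Lower bound 2|A|-1 is attained iff A is an arithmetic progression.
Enumerate sums a + a' for a ≤ a' (symmetric, so this suffices):
a = -6: -6+-6=-12, -6+-1=-7, -6+2=-4, -6+4=-2, -6+8=2, -6+9=3
a = -1: -1+-1=-2, -1+2=1, -1+4=3, -1+8=7, -1+9=8
a = 2: 2+2=4, 2+4=6, 2+8=10, 2+9=11
a = 4: 4+4=8, 4+8=12, 4+9=13
a = 8: 8+8=16, 8+9=17
a = 9: 9+9=18
Distinct sums: {-12, -7, -4, -2, 1, 2, 3, 4, 6, 7, 8, 10, 11, 12, 13, 16, 17, 18}
|A + A| = 18

|A + A| = 18


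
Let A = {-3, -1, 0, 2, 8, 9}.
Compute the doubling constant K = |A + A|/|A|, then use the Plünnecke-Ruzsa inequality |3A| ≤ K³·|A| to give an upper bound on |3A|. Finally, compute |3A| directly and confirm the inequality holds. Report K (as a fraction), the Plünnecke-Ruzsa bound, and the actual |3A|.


|A| = 6.
Step 1: Compute A + A by enumerating all 36 pairs.
A + A = {-6, -4, -3, -2, -1, 0, 1, 2, 4, 5, 6, 7, 8, 9, 10, 11, 16, 17, 18}, so |A + A| = 19.
Step 2: Doubling constant K = |A + A|/|A| = 19/6 = 19/6 ≈ 3.1667.
Step 3: Plünnecke-Ruzsa gives |3A| ≤ K³·|A| = (3.1667)³ · 6 ≈ 190.5278.
Step 4: Compute 3A = A + A + A directly by enumerating all triples (a,b,c) ∈ A³; |3A| = 33.
Step 5: Check 33 ≤ 190.5278? Yes ✓.

K = 19/6, Plünnecke-Ruzsa bound K³|A| ≈ 190.5278, |3A| = 33, inequality holds.


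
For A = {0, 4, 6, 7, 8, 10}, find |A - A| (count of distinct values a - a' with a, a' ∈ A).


A - A = {a - a' : a, a' ∈ A}; |A| = 6.
Bounds: 2|A|-1 ≤ |A - A| ≤ |A|² - |A| + 1, i.e. 11 ≤ |A - A| ≤ 31.
Note: 0 ∈ A - A always (from a - a). The set is symmetric: if d ∈ A - A then -d ∈ A - A.
Enumerate nonzero differences d = a - a' with a > a' (then include -d):
Positive differences: {1, 2, 3, 4, 6, 7, 8, 10}
Full difference set: {0} ∪ (positive diffs) ∪ (negative diffs).
|A - A| = 1 + 2·8 = 17 (matches direct enumeration: 17).

|A - A| = 17


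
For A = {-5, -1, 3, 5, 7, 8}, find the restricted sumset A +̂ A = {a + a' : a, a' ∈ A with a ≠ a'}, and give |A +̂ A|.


Restricted sumset: A +̂ A = {a + a' : a ∈ A, a' ∈ A, a ≠ a'}.
Equivalently, take A + A and drop any sum 2a that is achievable ONLY as a + a for a ∈ A (i.e. sums representable only with equal summands).
Enumerate pairs (a, a') with a < a' (symmetric, so each unordered pair gives one sum; this covers all a ≠ a'):
  -5 + -1 = -6
  -5 + 3 = -2
  -5 + 5 = 0
  -5 + 7 = 2
  -5 + 8 = 3
  -1 + 3 = 2
  -1 + 5 = 4
  -1 + 7 = 6
  -1 + 8 = 7
  3 + 5 = 8
  3 + 7 = 10
  3 + 8 = 11
  5 + 7 = 12
  5 + 8 = 13
  7 + 8 = 15
Collected distinct sums: {-6, -2, 0, 2, 3, 4, 6, 7, 8, 10, 11, 12, 13, 15}
|A +̂ A| = 14
(Reference bound: |A +̂ A| ≥ 2|A| - 3 for |A| ≥ 2, with |A| = 6 giving ≥ 9.)

|A +̂ A| = 14


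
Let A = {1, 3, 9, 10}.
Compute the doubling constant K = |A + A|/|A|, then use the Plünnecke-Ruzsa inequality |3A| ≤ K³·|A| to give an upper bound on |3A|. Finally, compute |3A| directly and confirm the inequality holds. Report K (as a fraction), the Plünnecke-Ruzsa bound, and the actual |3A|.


|A| = 4.
Step 1: Compute A + A by enumerating all 16 pairs.
A + A = {2, 4, 6, 10, 11, 12, 13, 18, 19, 20}, so |A + A| = 10.
Step 2: Doubling constant K = |A + A|/|A| = 10/4 = 10/4 ≈ 2.5000.
Step 3: Plünnecke-Ruzsa gives |3A| ≤ K³·|A| = (2.5000)³ · 4 ≈ 62.5000.
Step 4: Compute 3A = A + A + A directly by enumerating all triples (a,b,c) ∈ A³; |3A| = 19.
Step 5: Check 19 ≤ 62.5000? Yes ✓.

K = 10/4, Plünnecke-Ruzsa bound K³|A| ≈ 62.5000, |3A| = 19, inequality holds.


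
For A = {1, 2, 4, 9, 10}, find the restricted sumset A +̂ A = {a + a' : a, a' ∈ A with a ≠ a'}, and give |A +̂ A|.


Restricted sumset: A +̂ A = {a + a' : a ∈ A, a' ∈ A, a ≠ a'}.
Equivalently, take A + A and drop any sum 2a that is achievable ONLY as a + a for a ∈ A (i.e. sums representable only with equal summands).
Enumerate pairs (a, a') with a < a' (symmetric, so each unordered pair gives one sum; this covers all a ≠ a'):
  1 + 2 = 3
  1 + 4 = 5
  1 + 9 = 10
  1 + 10 = 11
  2 + 4 = 6
  2 + 9 = 11
  2 + 10 = 12
  4 + 9 = 13
  4 + 10 = 14
  9 + 10 = 19
Collected distinct sums: {3, 5, 6, 10, 11, 12, 13, 14, 19}
|A +̂ A| = 9
(Reference bound: |A +̂ A| ≥ 2|A| - 3 for |A| ≥ 2, with |A| = 5 giving ≥ 7.)

|A +̂ A| = 9


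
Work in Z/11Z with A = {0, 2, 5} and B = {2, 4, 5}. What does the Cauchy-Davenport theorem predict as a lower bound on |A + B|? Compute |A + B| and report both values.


Cauchy-Davenport: |A + B| ≥ min(p, |A| + |B| - 1) for A, B nonempty in Z/pZ.
|A| = 3, |B| = 3, p = 11.
CD lower bound = min(11, 3 + 3 - 1) = min(11, 5) = 5.
Compute A + B mod 11 directly:
a = 0: 0+2=2, 0+4=4, 0+5=5
a = 2: 2+2=4, 2+4=6, 2+5=7
a = 5: 5+2=7, 5+4=9, 5+5=10
A + B = {2, 4, 5, 6, 7, 9, 10}, so |A + B| = 7.
Verify: 7 ≥ 5? Yes ✓.

CD lower bound = 5, actual |A + B| = 7.


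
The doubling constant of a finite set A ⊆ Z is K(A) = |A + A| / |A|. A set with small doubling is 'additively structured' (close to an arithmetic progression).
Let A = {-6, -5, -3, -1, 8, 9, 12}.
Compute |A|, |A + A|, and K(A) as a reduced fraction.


|A| = 7.
Compute A + A by enumerating all 49 pairs.
A + A = {-12, -11, -10, -9, -8, -7, -6, -4, -2, 2, 3, 4, 5, 6, 7, 8, 9, 11, 16, 17, 18, 20, 21, 24}, so |A + A| = 24.
K = |A + A| / |A| = 24/7 (already in lowest terms) ≈ 3.4286.
Reference: AP of size 7 gives K = 13/7 ≈ 1.8571; a fully generic set of size 7 gives K ≈ 4.0000.

|A| = 7, |A + A| = 24, K = 24/7.


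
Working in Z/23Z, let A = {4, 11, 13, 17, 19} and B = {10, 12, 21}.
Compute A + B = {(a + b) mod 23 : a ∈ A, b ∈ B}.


Work in Z/23Z: reduce every sum a + b modulo 23.
Enumerate all 15 pairs:
a = 4: 4+10=14, 4+12=16, 4+21=2
a = 11: 11+10=21, 11+12=0, 11+21=9
a = 13: 13+10=0, 13+12=2, 13+21=11
a = 17: 17+10=4, 17+12=6, 17+21=15
a = 19: 19+10=6, 19+12=8, 19+21=17
Distinct residues collected: {0, 2, 4, 6, 8, 9, 11, 14, 15, 16, 17, 21}
|A + B| = 12 (out of 23 total residues).

A + B = {0, 2, 4, 6, 8, 9, 11, 14, 15, 16, 17, 21}


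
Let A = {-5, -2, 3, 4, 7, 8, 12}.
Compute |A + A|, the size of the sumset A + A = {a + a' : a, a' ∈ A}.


A + A = {a + a' : a, a' ∈ A}; |A| = 7.
General bounds: 2|A| - 1 ≤ |A + A| ≤ |A|(|A|+1)/2, i.e. 13 ≤ |A + A| ≤ 28.
Lower bound 2|A|-1 is attained iff A is an arithmetic progression.
Enumerate sums a + a' for a ≤ a' (symmetric, so this suffices):
a = -5: -5+-5=-10, -5+-2=-7, -5+3=-2, -5+4=-1, -5+7=2, -5+8=3, -5+12=7
a = -2: -2+-2=-4, -2+3=1, -2+4=2, -2+7=5, -2+8=6, -2+12=10
a = 3: 3+3=6, 3+4=7, 3+7=10, 3+8=11, 3+12=15
a = 4: 4+4=8, 4+7=11, 4+8=12, 4+12=16
a = 7: 7+7=14, 7+8=15, 7+12=19
a = 8: 8+8=16, 8+12=20
a = 12: 12+12=24
Distinct sums: {-10, -7, -4, -2, -1, 1, 2, 3, 5, 6, 7, 8, 10, 11, 12, 14, 15, 16, 19, 20, 24}
|A + A| = 21

|A + A| = 21


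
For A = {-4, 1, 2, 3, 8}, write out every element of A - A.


A - A = {a - a' : a, a' ∈ A}.
Compute a - a' for each ordered pair (a, a'):
a = -4: -4--4=0, -4-1=-5, -4-2=-6, -4-3=-7, -4-8=-12
a = 1: 1--4=5, 1-1=0, 1-2=-1, 1-3=-2, 1-8=-7
a = 2: 2--4=6, 2-1=1, 2-2=0, 2-3=-1, 2-8=-6
a = 3: 3--4=7, 3-1=2, 3-2=1, 3-3=0, 3-8=-5
a = 8: 8--4=12, 8-1=7, 8-2=6, 8-3=5, 8-8=0
Collecting distinct values (and noting 0 appears from a-a):
A - A = {-12, -7, -6, -5, -2, -1, 0, 1, 2, 5, 6, 7, 12}
|A - A| = 13

A - A = {-12, -7, -6, -5, -2, -1, 0, 1, 2, 5, 6, 7, 12}


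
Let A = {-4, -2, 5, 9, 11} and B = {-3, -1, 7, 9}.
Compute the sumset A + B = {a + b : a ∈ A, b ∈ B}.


A + B = {a + b : a ∈ A, b ∈ B}.
Enumerate all |A|·|B| = 5·4 = 20 pairs (a, b) and collect distinct sums.
a = -4: -4+-3=-7, -4+-1=-5, -4+7=3, -4+9=5
a = -2: -2+-3=-5, -2+-1=-3, -2+7=5, -2+9=7
a = 5: 5+-3=2, 5+-1=4, 5+7=12, 5+9=14
a = 9: 9+-3=6, 9+-1=8, 9+7=16, 9+9=18
a = 11: 11+-3=8, 11+-1=10, 11+7=18, 11+9=20
Collecting distinct sums: A + B = {-7, -5, -3, 2, 3, 4, 5, 6, 7, 8, 10, 12, 14, 16, 18, 20}
|A + B| = 16

A + B = {-7, -5, -3, 2, 3, 4, 5, 6, 7, 8, 10, 12, 14, 16, 18, 20}


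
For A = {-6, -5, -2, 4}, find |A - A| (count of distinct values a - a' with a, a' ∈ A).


A - A = {a - a' : a, a' ∈ A}; |A| = 4.
Bounds: 2|A|-1 ≤ |A - A| ≤ |A|² - |A| + 1, i.e. 7 ≤ |A - A| ≤ 13.
Note: 0 ∈ A - A always (from a - a). The set is symmetric: if d ∈ A - A then -d ∈ A - A.
Enumerate nonzero differences d = a - a' with a > a' (then include -d):
Positive differences: {1, 3, 4, 6, 9, 10}
Full difference set: {0} ∪ (positive diffs) ∪ (negative diffs).
|A - A| = 1 + 2·6 = 13 (matches direct enumeration: 13).

|A - A| = 13


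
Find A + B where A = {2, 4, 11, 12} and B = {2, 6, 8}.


A + B = {a + b : a ∈ A, b ∈ B}.
Enumerate all |A|·|B| = 4·3 = 12 pairs (a, b) and collect distinct sums.
a = 2: 2+2=4, 2+6=8, 2+8=10
a = 4: 4+2=6, 4+6=10, 4+8=12
a = 11: 11+2=13, 11+6=17, 11+8=19
a = 12: 12+2=14, 12+6=18, 12+8=20
Collecting distinct sums: A + B = {4, 6, 8, 10, 12, 13, 14, 17, 18, 19, 20}
|A + B| = 11

A + B = {4, 6, 8, 10, 12, 13, 14, 17, 18, 19, 20}


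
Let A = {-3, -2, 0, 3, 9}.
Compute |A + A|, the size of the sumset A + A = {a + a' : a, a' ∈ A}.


A + A = {a + a' : a, a' ∈ A}; |A| = 5.
General bounds: 2|A| - 1 ≤ |A + A| ≤ |A|(|A|+1)/2, i.e. 9 ≤ |A + A| ≤ 15.
Lower bound 2|A|-1 is attained iff A is an arithmetic progression.
Enumerate sums a + a' for a ≤ a' (symmetric, so this suffices):
a = -3: -3+-3=-6, -3+-2=-5, -3+0=-3, -3+3=0, -3+9=6
a = -2: -2+-2=-4, -2+0=-2, -2+3=1, -2+9=7
a = 0: 0+0=0, 0+3=3, 0+9=9
a = 3: 3+3=6, 3+9=12
a = 9: 9+9=18
Distinct sums: {-6, -5, -4, -3, -2, 0, 1, 3, 6, 7, 9, 12, 18}
|A + A| = 13

|A + A| = 13


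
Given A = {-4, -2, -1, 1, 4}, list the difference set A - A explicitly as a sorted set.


A - A = {a - a' : a, a' ∈ A}.
Compute a - a' for each ordered pair (a, a'):
a = -4: -4--4=0, -4--2=-2, -4--1=-3, -4-1=-5, -4-4=-8
a = -2: -2--4=2, -2--2=0, -2--1=-1, -2-1=-3, -2-4=-6
a = -1: -1--4=3, -1--2=1, -1--1=0, -1-1=-2, -1-4=-5
a = 1: 1--4=5, 1--2=3, 1--1=2, 1-1=0, 1-4=-3
a = 4: 4--4=8, 4--2=6, 4--1=5, 4-1=3, 4-4=0
Collecting distinct values (and noting 0 appears from a-a):
A - A = {-8, -6, -5, -3, -2, -1, 0, 1, 2, 3, 5, 6, 8}
|A - A| = 13

A - A = {-8, -6, -5, -3, -2, -1, 0, 1, 2, 3, 5, 6, 8}


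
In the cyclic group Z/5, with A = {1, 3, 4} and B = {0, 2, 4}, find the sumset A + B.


Work in Z/5Z: reduce every sum a + b modulo 5.
Enumerate all 9 pairs:
a = 1: 1+0=1, 1+2=3, 1+4=0
a = 3: 3+0=3, 3+2=0, 3+4=2
a = 4: 4+0=4, 4+2=1, 4+4=3
Distinct residues collected: {0, 1, 2, 3, 4}
|A + B| = 5 (out of 5 total residues).

A + B = {0, 1, 2, 3, 4}


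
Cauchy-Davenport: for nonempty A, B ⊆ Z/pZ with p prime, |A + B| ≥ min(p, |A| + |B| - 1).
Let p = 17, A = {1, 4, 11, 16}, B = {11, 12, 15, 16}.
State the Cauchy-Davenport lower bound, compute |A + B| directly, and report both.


Cauchy-Davenport: |A + B| ≥ min(p, |A| + |B| - 1) for A, B nonempty in Z/pZ.
|A| = 4, |B| = 4, p = 17.
CD lower bound = min(17, 4 + 4 - 1) = min(17, 7) = 7.
Compute A + B mod 17 directly:
a = 1: 1+11=12, 1+12=13, 1+15=16, 1+16=0
a = 4: 4+11=15, 4+12=16, 4+15=2, 4+16=3
a = 11: 11+11=5, 11+12=6, 11+15=9, 11+16=10
a = 16: 16+11=10, 16+12=11, 16+15=14, 16+16=15
A + B = {0, 2, 3, 5, 6, 9, 10, 11, 12, 13, 14, 15, 16}, so |A + B| = 13.
Verify: 13 ≥ 7? Yes ✓.

CD lower bound = 7, actual |A + B| = 13.


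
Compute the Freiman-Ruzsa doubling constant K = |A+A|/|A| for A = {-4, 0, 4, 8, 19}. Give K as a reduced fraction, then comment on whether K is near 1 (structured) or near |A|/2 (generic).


|A| = 5.
Compute A + A by enumerating all 25 pairs.
A + A = {-8, -4, 0, 4, 8, 12, 15, 16, 19, 23, 27, 38}, so |A + A| = 12.
K = |A + A| / |A| = 12/5 (already in lowest terms) ≈ 2.4000.
Reference: AP of size 5 gives K = 9/5 ≈ 1.8000; a fully generic set of size 5 gives K ≈ 3.0000.

|A| = 5, |A + A| = 12, K = 12/5.


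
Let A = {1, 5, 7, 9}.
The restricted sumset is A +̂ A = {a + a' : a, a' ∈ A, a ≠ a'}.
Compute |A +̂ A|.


Restricted sumset: A +̂ A = {a + a' : a ∈ A, a' ∈ A, a ≠ a'}.
Equivalently, take A + A and drop any sum 2a that is achievable ONLY as a + a for a ∈ A (i.e. sums representable only with equal summands).
Enumerate pairs (a, a') with a < a' (symmetric, so each unordered pair gives one sum; this covers all a ≠ a'):
  1 + 5 = 6
  1 + 7 = 8
  1 + 9 = 10
  5 + 7 = 12
  5 + 9 = 14
  7 + 9 = 16
Collected distinct sums: {6, 8, 10, 12, 14, 16}
|A +̂ A| = 6
(Reference bound: |A +̂ A| ≥ 2|A| - 3 for |A| ≥ 2, with |A| = 4 giving ≥ 5.)

|A +̂ A| = 6


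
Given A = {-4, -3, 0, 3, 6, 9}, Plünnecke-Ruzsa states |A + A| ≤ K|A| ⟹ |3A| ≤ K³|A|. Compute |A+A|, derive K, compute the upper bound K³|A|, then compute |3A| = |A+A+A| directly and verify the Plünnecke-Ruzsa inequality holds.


|A| = 6.
Step 1: Compute A + A by enumerating all 36 pairs.
A + A = {-8, -7, -6, -4, -3, -1, 0, 2, 3, 5, 6, 9, 12, 15, 18}, so |A + A| = 15.
Step 2: Doubling constant K = |A + A|/|A| = 15/6 = 15/6 ≈ 2.5000.
Step 3: Plünnecke-Ruzsa gives |3A| ≤ K³·|A| = (2.5000)³ · 6 ≈ 93.7500.
Step 4: Compute 3A = A + A + A directly by enumerating all triples (a,b,c) ∈ A³; |3A| = 28.
Step 5: Check 28 ≤ 93.7500? Yes ✓.

K = 15/6, Plünnecke-Ruzsa bound K³|A| ≈ 93.7500, |3A| = 28, inequality holds.


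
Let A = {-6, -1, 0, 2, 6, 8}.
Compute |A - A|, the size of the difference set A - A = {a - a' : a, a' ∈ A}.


A - A = {a - a' : a, a' ∈ A}; |A| = 6.
Bounds: 2|A|-1 ≤ |A - A| ≤ |A|² - |A| + 1, i.e. 11 ≤ |A - A| ≤ 31.
Note: 0 ∈ A - A always (from a - a). The set is symmetric: if d ∈ A - A then -d ∈ A - A.
Enumerate nonzero differences d = a - a' with a > a' (then include -d):
Positive differences: {1, 2, 3, 4, 5, 6, 7, 8, 9, 12, 14}
Full difference set: {0} ∪ (positive diffs) ∪ (negative diffs).
|A - A| = 1 + 2·11 = 23 (matches direct enumeration: 23).

|A - A| = 23


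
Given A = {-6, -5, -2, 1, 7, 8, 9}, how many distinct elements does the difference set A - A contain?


A - A = {a - a' : a, a' ∈ A}; |A| = 7.
Bounds: 2|A|-1 ≤ |A - A| ≤ |A|² - |A| + 1, i.e. 13 ≤ |A - A| ≤ 43.
Note: 0 ∈ A - A always (from a - a). The set is symmetric: if d ∈ A - A then -d ∈ A - A.
Enumerate nonzero differences d = a - a' with a > a' (then include -d):
Positive differences: {1, 2, 3, 4, 6, 7, 8, 9, 10, 11, 12, 13, 14, 15}
Full difference set: {0} ∪ (positive diffs) ∪ (negative diffs).
|A - A| = 1 + 2·14 = 29 (matches direct enumeration: 29).

|A - A| = 29


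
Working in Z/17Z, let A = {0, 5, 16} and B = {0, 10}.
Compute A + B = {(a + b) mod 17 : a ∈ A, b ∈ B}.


Work in Z/17Z: reduce every sum a + b modulo 17.
Enumerate all 6 pairs:
a = 0: 0+0=0, 0+10=10
a = 5: 5+0=5, 5+10=15
a = 16: 16+0=16, 16+10=9
Distinct residues collected: {0, 5, 9, 10, 15, 16}
|A + B| = 6 (out of 17 total residues).

A + B = {0, 5, 9, 10, 15, 16}


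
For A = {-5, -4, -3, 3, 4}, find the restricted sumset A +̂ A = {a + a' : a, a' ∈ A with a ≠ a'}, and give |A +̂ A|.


Restricted sumset: A +̂ A = {a + a' : a ∈ A, a' ∈ A, a ≠ a'}.
Equivalently, take A + A and drop any sum 2a that is achievable ONLY as a + a for a ∈ A (i.e. sums representable only with equal summands).
Enumerate pairs (a, a') with a < a' (symmetric, so each unordered pair gives one sum; this covers all a ≠ a'):
  -5 + -4 = -9
  -5 + -3 = -8
  -5 + 3 = -2
  -5 + 4 = -1
  -4 + -3 = -7
  -4 + 3 = -1
  -4 + 4 = 0
  -3 + 3 = 0
  -3 + 4 = 1
  3 + 4 = 7
Collected distinct sums: {-9, -8, -7, -2, -1, 0, 1, 7}
|A +̂ A| = 8
(Reference bound: |A +̂ A| ≥ 2|A| - 3 for |A| ≥ 2, with |A| = 5 giving ≥ 7.)

|A +̂ A| = 8


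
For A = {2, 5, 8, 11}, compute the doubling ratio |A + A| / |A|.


|A| = 4.
Compute A + A by enumerating all 16 pairs.
A + A = {4, 7, 10, 13, 16, 19, 22}, so |A + A| = 7.
K = |A + A| / |A| = 7/4 (already in lowest terms) ≈ 1.7500.
Reference: AP of size 4 gives K = 7/4 ≈ 1.7500; a fully generic set of size 4 gives K ≈ 2.5000.

|A| = 4, |A + A| = 7, K = 7/4.


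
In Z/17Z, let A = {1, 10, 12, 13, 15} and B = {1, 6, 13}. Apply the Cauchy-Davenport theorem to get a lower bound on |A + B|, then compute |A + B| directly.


Cauchy-Davenport: |A + B| ≥ min(p, |A| + |B| - 1) for A, B nonempty in Z/pZ.
|A| = 5, |B| = 3, p = 17.
CD lower bound = min(17, 5 + 3 - 1) = min(17, 7) = 7.
Compute A + B mod 17 directly:
a = 1: 1+1=2, 1+6=7, 1+13=14
a = 10: 10+1=11, 10+6=16, 10+13=6
a = 12: 12+1=13, 12+6=1, 12+13=8
a = 13: 13+1=14, 13+6=2, 13+13=9
a = 15: 15+1=16, 15+6=4, 15+13=11
A + B = {1, 2, 4, 6, 7, 8, 9, 11, 13, 14, 16}, so |A + B| = 11.
Verify: 11 ≥ 7? Yes ✓.

CD lower bound = 7, actual |A + B| = 11.


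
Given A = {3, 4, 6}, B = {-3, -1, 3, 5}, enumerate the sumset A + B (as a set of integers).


A + B = {a + b : a ∈ A, b ∈ B}.
Enumerate all |A|·|B| = 3·4 = 12 pairs (a, b) and collect distinct sums.
a = 3: 3+-3=0, 3+-1=2, 3+3=6, 3+5=8
a = 4: 4+-3=1, 4+-1=3, 4+3=7, 4+5=9
a = 6: 6+-3=3, 6+-1=5, 6+3=9, 6+5=11
Collecting distinct sums: A + B = {0, 1, 2, 3, 5, 6, 7, 8, 9, 11}
|A + B| = 10

A + B = {0, 1, 2, 3, 5, 6, 7, 8, 9, 11}


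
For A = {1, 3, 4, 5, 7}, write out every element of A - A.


A - A = {a - a' : a, a' ∈ A}.
Compute a - a' for each ordered pair (a, a'):
a = 1: 1-1=0, 1-3=-2, 1-4=-3, 1-5=-4, 1-7=-6
a = 3: 3-1=2, 3-3=0, 3-4=-1, 3-5=-2, 3-7=-4
a = 4: 4-1=3, 4-3=1, 4-4=0, 4-5=-1, 4-7=-3
a = 5: 5-1=4, 5-3=2, 5-4=1, 5-5=0, 5-7=-2
a = 7: 7-1=6, 7-3=4, 7-4=3, 7-5=2, 7-7=0
Collecting distinct values (and noting 0 appears from a-a):
A - A = {-6, -4, -3, -2, -1, 0, 1, 2, 3, 4, 6}
|A - A| = 11

A - A = {-6, -4, -3, -2, -1, 0, 1, 2, 3, 4, 6}


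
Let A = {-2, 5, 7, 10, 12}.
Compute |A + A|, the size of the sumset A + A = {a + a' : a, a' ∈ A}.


A + A = {a + a' : a, a' ∈ A}; |A| = 5.
General bounds: 2|A| - 1 ≤ |A + A| ≤ |A|(|A|+1)/2, i.e. 9 ≤ |A + A| ≤ 15.
Lower bound 2|A|-1 is attained iff A is an arithmetic progression.
Enumerate sums a + a' for a ≤ a' (symmetric, so this suffices):
a = -2: -2+-2=-4, -2+5=3, -2+7=5, -2+10=8, -2+12=10
a = 5: 5+5=10, 5+7=12, 5+10=15, 5+12=17
a = 7: 7+7=14, 7+10=17, 7+12=19
a = 10: 10+10=20, 10+12=22
a = 12: 12+12=24
Distinct sums: {-4, 3, 5, 8, 10, 12, 14, 15, 17, 19, 20, 22, 24}
|A + A| = 13

|A + A| = 13


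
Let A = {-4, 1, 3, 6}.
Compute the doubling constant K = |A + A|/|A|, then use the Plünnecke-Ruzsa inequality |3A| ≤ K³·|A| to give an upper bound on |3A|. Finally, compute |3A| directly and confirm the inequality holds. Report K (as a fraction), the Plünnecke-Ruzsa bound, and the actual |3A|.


|A| = 4.
Step 1: Compute A + A by enumerating all 16 pairs.
A + A = {-8, -3, -1, 2, 4, 6, 7, 9, 12}, so |A + A| = 9.
Step 2: Doubling constant K = |A + A|/|A| = 9/4 = 9/4 ≈ 2.2500.
Step 3: Plünnecke-Ruzsa gives |3A| ≤ K³·|A| = (2.2500)³ · 4 ≈ 45.5625.
Step 4: Compute 3A = A + A + A directly by enumerating all triples (a,b,c) ∈ A³; |3A| = 16.
Step 5: Check 16 ≤ 45.5625? Yes ✓.

K = 9/4, Plünnecke-Ruzsa bound K³|A| ≈ 45.5625, |3A| = 16, inequality holds.


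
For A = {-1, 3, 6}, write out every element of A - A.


A - A = {a - a' : a, a' ∈ A}.
Compute a - a' for each ordered pair (a, a'):
a = -1: -1--1=0, -1-3=-4, -1-6=-7
a = 3: 3--1=4, 3-3=0, 3-6=-3
a = 6: 6--1=7, 6-3=3, 6-6=0
Collecting distinct values (and noting 0 appears from a-a):
A - A = {-7, -4, -3, 0, 3, 4, 7}
|A - A| = 7

A - A = {-7, -4, -3, 0, 3, 4, 7}


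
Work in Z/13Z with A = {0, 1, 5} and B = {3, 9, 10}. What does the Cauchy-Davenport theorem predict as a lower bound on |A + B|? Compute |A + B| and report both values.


Cauchy-Davenport: |A + B| ≥ min(p, |A| + |B| - 1) for A, B nonempty in Z/pZ.
|A| = 3, |B| = 3, p = 13.
CD lower bound = min(13, 3 + 3 - 1) = min(13, 5) = 5.
Compute A + B mod 13 directly:
a = 0: 0+3=3, 0+9=9, 0+10=10
a = 1: 1+3=4, 1+9=10, 1+10=11
a = 5: 5+3=8, 5+9=1, 5+10=2
A + B = {1, 2, 3, 4, 8, 9, 10, 11}, so |A + B| = 8.
Verify: 8 ≥ 5? Yes ✓.

CD lower bound = 5, actual |A + B| = 8.


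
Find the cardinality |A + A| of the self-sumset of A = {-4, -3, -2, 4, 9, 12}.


A + A = {a + a' : a, a' ∈ A}; |A| = 6.
General bounds: 2|A| - 1 ≤ |A + A| ≤ |A|(|A|+1)/2, i.e. 11 ≤ |A + A| ≤ 21.
Lower bound 2|A|-1 is attained iff A is an arithmetic progression.
Enumerate sums a + a' for a ≤ a' (symmetric, so this suffices):
a = -4: -4+-4=-8, -4+-3=-7, -4+-2=-6, -4+4=0, -4+9=5, -4+12=8
a = -3: -3+-3=-6, -3+-2=-5, -3+4=1, -3+9=6, -3+12=9
a = -2: -2+-2=-4, -2+4=2, -2+9=7, -2+12=10
a = 4: 4+4=8, 4+9=13, 4+12=16
a = 9: 9+9=18, 9+12=21
a = 12: 12+12=24
Distinct sums: {-8, -7, -6, -5, -4, 0, 1, 2, 5, 6, 7, 8, 9, 10, 13, 16, 18, 21, 24}
|A + A| = 19

|A + A| = 19


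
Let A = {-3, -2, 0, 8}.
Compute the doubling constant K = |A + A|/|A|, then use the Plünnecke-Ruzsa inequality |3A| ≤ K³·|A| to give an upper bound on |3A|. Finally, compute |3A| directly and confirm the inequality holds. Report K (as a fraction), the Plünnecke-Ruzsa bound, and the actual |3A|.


|A| = 4.
Step 1: Compute A + A by enumerating all 16 pairs.
A + A = {-6, -5, -4, -3, -2, 0, 5, 6, 8, 16}, so |A + A| = 10.
Step 2: Doubling constant K = |A + A|/|A| = 10/4 = 10/4 ≈ 2.5000.
Step 3: Plünnecke-Ruzsa gives |3A| ≤ K³·|A| = (2.5000)³ · 4 ≈ 62.5000.
Step 4: Compute 3A = A + A + A directly by enumerating all triples (a,b,c) ∈ A³; |3A| = 19.
Step 5: Check 19 ≤ 62.5000? Yes ✓.

K = 10/4, Plünnecke-Ruzsa bound K³|A| ≈ 62.5000, |3A| = 19, inequality holds.
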